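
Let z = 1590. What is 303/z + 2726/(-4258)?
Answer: -507361/1128370 ≈ -0.44964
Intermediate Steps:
303/z + 2726/(-4258) = 303/1590 + 2726/(-4258) = 303*(1/1590) + 2726*(-1/4258) = 101/530 - 1363/2129 = -507361/1128370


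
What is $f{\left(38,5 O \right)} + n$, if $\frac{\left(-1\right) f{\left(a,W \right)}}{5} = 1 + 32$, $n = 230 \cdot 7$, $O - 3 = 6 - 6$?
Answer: $1445$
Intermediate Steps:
$O = 3$ ($O = 3 + \left(6 - 6\right) = 3 + 0 = 3$)
$n = 1610$
$f{\left(a,W \right)} = -165$ ($f{\left(a,W \right)} = - 5 \left(1 + 32\right) = \left(-5\right) 33 = -165$)
$f{\left(38,5 O \right)} + n = -165 + 1610 = 1445$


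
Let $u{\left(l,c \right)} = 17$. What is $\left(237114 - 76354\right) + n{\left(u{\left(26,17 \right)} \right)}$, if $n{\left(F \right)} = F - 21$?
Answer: $160756$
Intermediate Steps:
$n{\left(F \right)} = -21 + F$ ($n{\left(F \right)} = F - 21 = -21 + F$)
$\left(237114 - 76354\right) + n{\left(u{\left(26,17 \right)} \right)} = \left(237114 - 76354\right) + \left(-21 + 17\right) = 160760 - 4 = 160756$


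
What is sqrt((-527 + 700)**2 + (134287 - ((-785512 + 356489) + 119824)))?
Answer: sqrt(473415) ≈ 688.05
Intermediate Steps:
sqrt((-527 + 700)**2 + (134287 - ((-785512 + 356489) + 119824))) = sqrt(173**2 + (134287 - (-429023 + 119824))) = sqrt(29929 + (134287 - 1*(-309199))) = sqrt(29929 + (134287 + 309199)) = sqrt(29929 + 443486) = sqrt(473415)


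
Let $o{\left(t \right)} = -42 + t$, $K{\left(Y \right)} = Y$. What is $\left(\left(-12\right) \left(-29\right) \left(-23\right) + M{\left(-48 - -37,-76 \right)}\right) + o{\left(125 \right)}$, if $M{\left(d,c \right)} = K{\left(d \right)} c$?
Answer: $-7085$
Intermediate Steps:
$M{\left(d,c \right)} = c d$ ($M{\left(d,c \right)} = d c = c d$)
$\left(\left(-12\right) \left(-29\right) \left(-23\right) + M{\left(-48 - -37,-76 \right)}\right) + o{\left(125 \right)} = \left(\left(-12\right) \left(-29\right) \left(-23\right) - 76 \left(-48 - -37\right)\right) + \left(-42 + 125\right) = \left(348 \left(-23\right) - 76 \left(-48 + 37\right)\right) + 83 = \left(-8004 - -836\right) + 83 = \left(-8004 + 836\right) + 83 = -7168 + 83 = -7085$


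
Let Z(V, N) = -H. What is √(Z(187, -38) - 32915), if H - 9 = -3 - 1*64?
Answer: I*√32857 ≈ 181.26*I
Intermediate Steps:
H = -58 (H = 9 + (-3 - 1*64) = 9 + (-3 - 64) = 9 - 67 = -58)
Z(V, N) = 58 (Z(V, N) = -1*(-58) = 58)
√(Z(187, -38) - 32915) = √(58 - 32915) = √(-32857) = I*√32857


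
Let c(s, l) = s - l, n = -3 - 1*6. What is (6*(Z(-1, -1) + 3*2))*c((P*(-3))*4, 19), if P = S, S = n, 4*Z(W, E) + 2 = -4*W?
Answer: 3471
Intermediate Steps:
Z(W, E) = -½ - W (Z(W, E) = -½ + (-4*W)/4 = -½ - W)
n = -9 (n = -3 - 6 = -9)
S = -9
P = -9
(6*(Z(-1, -1) + 3*2))*c((P*(-3))*4, 19) = (6*((-½ - 1*(-1)) + 3*2))*(-9*(-3)*4 - 1*19) = (6*((-½ + 1) + 6))*(27*4 - 19) = (6*(½ + 6))*(108 - 19) = (6*(13/2))*89 = 39*89 = 3471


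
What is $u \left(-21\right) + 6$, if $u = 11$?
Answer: $-225$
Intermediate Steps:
$u \left(-21\right) + 6 = 11 \left(-21\right) + 6 = -231 + 6 = -225$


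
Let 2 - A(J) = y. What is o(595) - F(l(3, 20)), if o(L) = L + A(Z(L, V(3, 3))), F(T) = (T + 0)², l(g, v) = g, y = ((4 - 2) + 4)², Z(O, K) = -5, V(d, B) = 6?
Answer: 552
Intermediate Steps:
y = 36 (y = (2 + 4)² = 6² = 36)
A(J) = -34 (A(J) = 2 - 1*36 = 2 - 36 = -34)
F(T) = T²
o(L) = -34 + L (o(L) = L - 34 = -34 + L)
o(595) - F(l(3, 20)) = (-34 + 595) - 1*3² = 561 - 1*9 = 561 - 9 = 552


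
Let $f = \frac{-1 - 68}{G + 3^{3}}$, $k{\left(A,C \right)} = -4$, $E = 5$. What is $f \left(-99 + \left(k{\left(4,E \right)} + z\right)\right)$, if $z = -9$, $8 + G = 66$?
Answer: $\frac{7728}{85} \approx 90.918$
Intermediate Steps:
$G = 58$ ($G = -8 + 66 = 58$)
$f = - \frac{69}{85}$ ($f = \frac{-1 - 68}{58 + 3^{3}} = - \frac{69}{58 + 27} = - \frac{69}{85} \approx -0.81176$)
$f \left(-99 + \left(k{\left(4,E \right)} + z\right)\right) = - \frac{69 \left(-99 - 13\right)}{85} = \left(- \frac{69}{85}\right) \left(-112\right) = \frac{7728}{85}$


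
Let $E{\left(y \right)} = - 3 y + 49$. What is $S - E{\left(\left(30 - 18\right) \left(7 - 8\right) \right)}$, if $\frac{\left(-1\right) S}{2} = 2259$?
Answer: $-4603$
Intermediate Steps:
$E{\left(y \right)} = 49 - 3 y$
$S = -4518$ ($S = \left(-2\right) 2259 = -4518$)
$S - E{\left(\left(30 - 18\right) \left(7 - 8\right) \right)} = -4518 - \left(49 - 3 \left(30 - 18\right) \left(7 - 8\right)\right) = -4518 - \left(49 - 3 \cdot 12 \left(-1\right)\right) = -4518 - \left(49 - -36\right) = -4518 - \left(49 + 36\right) = -4518 - 85 = -4603$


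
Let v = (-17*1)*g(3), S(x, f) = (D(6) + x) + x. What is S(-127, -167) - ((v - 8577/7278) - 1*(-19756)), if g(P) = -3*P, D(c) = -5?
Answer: -48924709/2426 ≈ -20167.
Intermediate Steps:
S(x, f) = -5 + 2*x (S(x, f) = (-5 + x) + x = -5 + 2*x)
v = 153 (v = (-17*1)*(-3*3) = -17*(-9) = 153)
S(-127, -167) - ((v - 8577/7278) - 1*(-19756)) = (-5 + 2*(-127)) - ((153 - 8577/7278) - 1*(-19756)) = (-5 - 254) - ((153 - 8577/7278) + 19756) = -259 - ((153 - 1*2859/2426) + 19756) = -259 - ((153 - 2859/2426) + 19756) = -259 - (368319/2426 + 19756) = -259 - 1*48296375/2426 = -259 - 48296375/2426 = -48924709/2426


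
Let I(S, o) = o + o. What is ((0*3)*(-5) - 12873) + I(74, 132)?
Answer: -12609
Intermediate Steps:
I(S, o) = 2*o
((0*3)*(-5) - 12873) + I(74, 132) = ((0*3)*(-5) - 12873) + 2*132 = (0*(-5) - 12873) + 264 = (0 - 12873) + 264 = -12873 + 264 = -12609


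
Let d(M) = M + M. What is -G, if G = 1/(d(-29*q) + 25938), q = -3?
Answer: -1/26112 ≈ -3.8297e-5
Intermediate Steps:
d(M) = 2*M
G = 1/26112 (G = 1/(2*(-29*(-3)) + 25938) = 1/(2*87 + 25938) = 1/(174 + 25938) = 1/26112 ≈ 3.8297e-5)
-G = -1*1/26112 = -1/26112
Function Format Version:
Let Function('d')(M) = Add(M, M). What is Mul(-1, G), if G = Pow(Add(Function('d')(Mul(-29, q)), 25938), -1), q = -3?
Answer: Rational(-1, 26112) ≈ -3.8297e-5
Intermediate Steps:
Function('d')(M) = Mul(2, M)
G = Rational(1, 26112) (G = Pow(Add(Mul(2, Mul(-29, -3)), 25938), -1) = Pow(Add(Mul(2, 87), 25938), -1) = Pow(Add(174, 25938), -1) = Pow(26112, -1) = Rational(1, 26112) ≈ 3.8297e-5)
Mul(-1, G) = Mul(-1, Rational(1, 26112)) = Rational(-1, 26112)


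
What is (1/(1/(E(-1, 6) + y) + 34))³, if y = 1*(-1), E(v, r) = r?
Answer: 125/5000211 ≈ 2.4999e-5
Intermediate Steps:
y = -1
(1/(1/(E(-1, 6) + y) + 34))³ = (1/(1/(6 - 1) + 34))³ = (1/(1/5 + 34))³ = (1/(⅕ + 34))³ = (1/(171/5))³ = (5/171)³ = 125/5000211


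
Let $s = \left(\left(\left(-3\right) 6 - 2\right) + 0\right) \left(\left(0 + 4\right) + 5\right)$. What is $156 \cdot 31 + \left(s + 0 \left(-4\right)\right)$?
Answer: $4656$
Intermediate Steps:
$s = -180$ ($s = \left(\left(-18 - 2\right) + 0\right) \left(4 + 5\right) = \left(-20 + 0\right) 9 = \left(-20\right) 9 = -180$)
$156 \cdot 31 + \left(s + 0 \left(-4\right)\right) = 156 \cdot 31 + \left(-180 + 0 \left(-4\right)\right) = 4836 + \left(-180 + 0\right) = 4836 - 180 = 4656$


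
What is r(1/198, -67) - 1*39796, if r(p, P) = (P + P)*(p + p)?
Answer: -3939938/99 ≈ -39797.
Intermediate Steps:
r(p, P) = 4*P*p (r(p, P) = (2*P)*(2*p) = 4*P*p)
r(1/198, -67) - 1*39796 = 4*(-67)/198 - 1*39796 = 4*(-67)*(1/198) - 39796 = -134/99 - 39796 = -3939938/99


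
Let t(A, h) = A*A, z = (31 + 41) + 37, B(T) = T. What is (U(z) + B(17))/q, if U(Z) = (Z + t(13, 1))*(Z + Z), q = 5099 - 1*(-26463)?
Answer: 60621/31562 ≈ 1.9207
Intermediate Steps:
z = 109 (z = 72 + 37 = 109)
t(A, h) = A**2
q = 31562 (q = 5099 + 26463 = 31562)
U(Z) = 2*Z*(169 + Z) (U(Z) = (Z + 13**2)*(Z + Z) = (Z + 169)*(2*Z) = (169 + Z)*(2*Z) = 2*Z*(169 + Z))
(U(z) + B(17))/q = (2*109*(169 + 109) + 17)/31562 = (2*109*278 + 17)*(1/31562) = (60604 + 17)*(1/31562) = 60621*(1/31562) = 60621/31562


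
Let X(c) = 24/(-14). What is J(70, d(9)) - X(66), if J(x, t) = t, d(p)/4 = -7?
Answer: -184/7 ≈ -26.286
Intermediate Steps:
d(p) = -28 (d(p) = 4*(-7) = -28)
X(c) = -12/7 (X(c) = 24*(-1/14) = -12/7)
J(70, d(9)) - X(66) = -28 - 1*(-12/7) = -28 + 12/7 = -184/7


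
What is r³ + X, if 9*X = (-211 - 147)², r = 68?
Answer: 2958052/9 ≈ 3.2867e+5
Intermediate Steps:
X = 128164/9 (X = (-211 - 147)²/9 = (⅑)*(-358)² = (⅑)*128164 = 128164/9 ≈ 14240.)
r³ + X = 68³ + 128164/9 = 314432 + 128164/9 = 2958052/9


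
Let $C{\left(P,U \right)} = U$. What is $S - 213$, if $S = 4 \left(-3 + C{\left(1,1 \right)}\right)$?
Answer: $-221$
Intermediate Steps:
$S = -8$ ($S = 4 \left(-3 + 1\right) = 4 \left(-2\right) = -8$)
$S - 213 = -8 - 213 = -221$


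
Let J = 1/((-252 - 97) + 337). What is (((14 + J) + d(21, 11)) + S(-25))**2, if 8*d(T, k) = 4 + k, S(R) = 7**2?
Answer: 2418025/576 ≈ 4198.0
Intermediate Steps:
S(R) = 49
d(T, k) = 1/2 + k/8 (d(T, k) = (4 + k)/8 = 1/2 + k/8)
J = -1/12 (J = 1/(-349 + 337) = 1/(-12) = -1/12 ≈ -0.083333)
(((14 + J) + d(21, 11)) + S(-25))**2 = (((14 - 1/12) + (1/2 + (1/8)*11)) + 49)**2 = ((167/12 + (1/2 + 11/8)) + 49)**2 = ((167/12 + 15/8) + 49)**2 = (379/24 + 49)**2 = (1555/24)**2 = 2418025/576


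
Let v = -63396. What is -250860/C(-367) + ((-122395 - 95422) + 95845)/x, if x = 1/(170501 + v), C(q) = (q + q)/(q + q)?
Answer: -13064061920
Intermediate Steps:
C(q) = 1 (C(q) = (2*q)/((2*q)) = (2*q)*(1/(2*q)) = 1)
x = 1/107105 (x = 1/(170501 - 63396) = 1/107105 ≈ 9.3366e-6)
-250860/C(-367) + ((-122395 - 95422) + 95845)/x = -250860/1 + ((-122395 - 95422) + 95845)/(1/107105) = -250860*1 + (-217817 + 95845)*107105 = -250860 - 121972*107105 = -250860 - 13063811060 = -13064061920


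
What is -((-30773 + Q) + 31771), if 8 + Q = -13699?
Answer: 12709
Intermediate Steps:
Q = -13707 (Q = -8 - 13699 = -13707)
-((-30773 + Q) + 31771) = -((-30773 - 13707) + 31771) = -(-44480 + 31771) = -1*(-12709) = 12709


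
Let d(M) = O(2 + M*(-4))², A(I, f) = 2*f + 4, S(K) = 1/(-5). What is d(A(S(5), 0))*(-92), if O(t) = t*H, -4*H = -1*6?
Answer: -40572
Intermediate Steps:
S(K) = -⅕
H = 3/2 (H = -(-1)*6/4 = -¼*(-6) = 3/2 ≈ 1.5000)
O(t) = 3*t/2 (O(t) = t*(3/2) = 3*t/2)
A(I, f) = 4 + 2*f
d(M) = (3 - 6*M)² (d(M) = (3*(2 + M*(-4))/2)² = (3*(2 - 4*M)/2)² = (3 - 6*M)²)
d(A(S(5), 0))*(-92) = (9*(-1 + 2*(4 + 2*0))²)*(-92) = (9*(-1 + 2*(4 + 0))²)*(-92) = (9*(-1 + 2*4)²)*(-92) = (9*(-1 + 8)²)*(-92) = (9*7²)*(-92) = (9*49)*(-92) = 441*(-92) = -40572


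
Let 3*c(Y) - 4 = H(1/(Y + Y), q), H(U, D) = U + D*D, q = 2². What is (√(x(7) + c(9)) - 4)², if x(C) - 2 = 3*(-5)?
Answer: (72 - I*√2046)²/324 ≈ 9.6852 - 20.103*I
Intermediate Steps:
q = 4
H(U, D) = U + D²
c(Y) = 20/3 + 1/(6*Y) (c(Y) = 4/3 + (1/(Y + Y) + 4²)/3 = 4/3 + (1/(2*Y) + 16)/3 = 4/3 + (16 + 1/(2*Y))/3 = 4/3 + (16/3 + 1/(6*Y)) = 20/3 + 1/(6*Y))
x(C) = -13 (x(C) = 2 + 3*(-5) = 2 - 15 = -13)
(√(x(7) + c(9)) - 4)² = (√(-13 + (⅙)*(1 + 40*9)/9) - 4)² = (√(-13 + (⅙)*(⅑)*(1 + 360)) - 4)² = (√(-13 + (⅙)*(⅑)*361) - 4)² = (√(-13 + 361/54) - 4)² = (√(-341/54) - 4)² = (I*√2046/18 - 4)² = (-4 + I*√2046/18)²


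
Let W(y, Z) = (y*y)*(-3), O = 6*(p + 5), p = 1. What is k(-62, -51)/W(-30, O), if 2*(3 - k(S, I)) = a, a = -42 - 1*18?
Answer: -11/900 ≈ -0.012222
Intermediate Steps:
a = -60 (a = -42 - 18 = -60)
k(S, I) = 33 (k(S, I) = 3 - ½*(-60) = 3 + 30 = 33)
O = 36 (O = 6*(1 + 5) = 6*6 = 36)
W(y, Z) = -3*y² (W(y, Z) = y²*(-3) = -3*y²)
k(-62, -51)/W(-30, O) = 33/((-3*(-30)²)) = 33/((-3*900)) = 33/(-2700) = 33*(-1/2700) = -11/900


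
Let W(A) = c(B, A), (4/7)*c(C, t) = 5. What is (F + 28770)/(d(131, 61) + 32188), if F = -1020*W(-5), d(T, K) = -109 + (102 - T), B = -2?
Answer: 3969/6410 ≈ 0.61919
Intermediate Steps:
c(C, t) = 35/4 (c(C, t) = (7/4)*5 = 35/4)
W(A) = 35/4
d(T, K) = -7 - T
F = -8925 (F = -1020*35/4 = -8925)
(F + 28770)/(d(131, 61) + 32188) = (-8925 + 28770)/((-7 - 1*131) + 32188) = 19845/((-7 - 131) + 32188) = 19845/(-138 + 32188) = 19845/32050 = 19845*(1/32050) = 3969/6410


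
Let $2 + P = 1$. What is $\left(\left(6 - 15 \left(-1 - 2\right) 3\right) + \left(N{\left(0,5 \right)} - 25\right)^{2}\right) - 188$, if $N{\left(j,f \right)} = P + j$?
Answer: $629$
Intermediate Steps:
$P = -1$ ($P = -2 + 1 = -1$)
$N{\left(j,f \right)} = -1 + j$
$\left(\left(6 - 15 \left(-1 - 2\right) 3\right) + \left(N{\left(0,5 \right)} - 25\right)^{2}\right) - 188 = \left(\left(6 - 15 \left(-1 - 2\right) 3\right) + \left(\left(-1 + 0\right) - 25\right)^{2}\right) - 188 = \left(\left(6 - 15 \left(\left(-3\right) 3\right)\right) + \left(-1 - 25\right)^{2}\right) - 188 = \left(\left(6 - -135\right) + \left(-26\right)^{2}\right) - 188 = \left(\left(6 + 135\right) + 676\right) - 188 = \left(141 + 676\right) - 188 = 817 - 188 = 629$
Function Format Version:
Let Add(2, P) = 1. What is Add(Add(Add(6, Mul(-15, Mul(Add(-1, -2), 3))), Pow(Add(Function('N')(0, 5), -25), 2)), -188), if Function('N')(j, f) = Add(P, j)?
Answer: 629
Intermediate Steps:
P = -1 (P = Add(-2, 1) = -1)
Function('N')(j, f) = Add(-1, j)
Add(Add(Add(6, Mul(-15, Mul(Add(-1, -2), 3))), Pow(Add(Function('N')(0, 5), -25), 2)), -188) = Add(Add(Add(6, Mul(-15, Mul(Add(-1, -2), 3))), Pow(Add(Add(-1, 0), -25), 2)), -188) = Add(Add(Add(6, Mul(-15, Mul(-3, 3))), Pow(Add(-1, -25), 2)), -188) = Add(Add(Add(6, Mul(-15, -9)), Pow(-26, 2)), -188) = Add(Add(Add(6, 135), 676), -188) = Add(Add(141, 676), -188) = Add(817, -188) = 629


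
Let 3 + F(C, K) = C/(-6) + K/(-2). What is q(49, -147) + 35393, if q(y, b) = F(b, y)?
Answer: 35390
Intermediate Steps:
F(C, K) = -3 - K/2 - C/6 (F(C, K) = -3 + (C/(-6) + K/(-2)) = -3 + (C*(-⅙) + K*(-½)) = -3 + (-C/6 - K/2) = -3 + (-K/2 - C/6) = -3 - K/2 - C/6)
q(y, b) = -3 - y/2 - b/6
q(49, -147) + 35393 = (-3 - ½*49 - ⅙*(-147)) + 35393 = (-3 - 49/2 + 49/2) + 35393 = -3 + 35393 = 35390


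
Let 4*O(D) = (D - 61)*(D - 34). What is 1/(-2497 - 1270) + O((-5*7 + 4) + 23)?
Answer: 5458381/7534 ≈ 724.50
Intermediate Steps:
O(D) = (-61 + D)*(-34 + D)/4 (O(D) = ((D - 61)*(D - 34))/4 = ((-61 + D)*(-34 + D))/4 = (-61 + D)*(-34 + D)/4)
1/(-2497 - 1270) + O((-5*7 + 4) + 23) = 1/(-2497 - 1270) + (1037/2 - 95*((-5*7 + 4) + 23)/4 + ((-5*7 + 4) + 23)**2/4) = 1/(-3767) + (1037/2 - 95*((-35 + 4) + 23)/4 + ((-35 + 4) + 23)**2/4) = -1/3767 + (1037/2 - 95*(-31 + 23)/4 + (-31 + 23)**2/4) = -1/3767 + (1037/2 - 95/4*(-8) + (1/4)*(-8)**2) = -1/3767 + (1037/2 + 190 + (1/4)*64) = -1/3767 + (1037/2 + 190 + 16) = -1/3767 + 1449/2 = 5458381/7534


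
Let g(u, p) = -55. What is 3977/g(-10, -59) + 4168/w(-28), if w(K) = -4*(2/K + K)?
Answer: -760621/21615 ≈ -35.190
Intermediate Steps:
w(K) = -8/K - 4*K (w(K) = -4*(K + 2/K) = -8/K - 4*K)
3977/g(-10, -59) + 4168/w(-28) = 3977/(-55) + 4168/(-8/(-28) - 4*(-28)) = 3977*(-1/55) + 4168/(-8*(-1/28) + 112) = -3977/55 + 4168/(2/7 + 112) = -3977/55 + 4168/(786/7) = -3977/55 + 4168*(7/786) = -3977/55 + 14588/393 = -760621/21615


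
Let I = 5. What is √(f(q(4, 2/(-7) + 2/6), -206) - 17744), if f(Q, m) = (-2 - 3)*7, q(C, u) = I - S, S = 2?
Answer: I*√17779 ≈ 133.34*I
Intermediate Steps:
q(C, u) = 3 (q(C, u) = 5 - 1*2 = 5 - 2 = 3)
f(Q, m) = -35 (f(Q, m) = -5*7 = -35)
√(f(q(4, 2/(-7) + 2/6), -206) - 17744) = √(-35 - 17744) = √(-17779) = I*√17779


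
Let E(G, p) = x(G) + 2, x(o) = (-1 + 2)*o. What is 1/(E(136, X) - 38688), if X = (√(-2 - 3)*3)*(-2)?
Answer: -1/38550 ≈ -2.5940e-5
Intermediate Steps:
x(o) = o (x(o) = 1*o = o)
X = -6*I*√5 (X = (√(-5)*3)*(-2) = ((I*√5)*3)*(-2) = (3*I*√5)*(-2) = -6*I*√5 ≈ -13.416*I)
E(G, p) = 2 + G (E(G, p) = G + 2 = 2 + G)
1/(E(136, X) - 38688) = 1/((2 + 136) - 38688) = 1/(138 - 38688) = 1/(-38550) = -1/38550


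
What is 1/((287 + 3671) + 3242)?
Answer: 1/7200 ≈ 0.00013889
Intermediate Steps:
1/((287 + 3671) + 3242) = 1/(3958 + 3242) = 1/7200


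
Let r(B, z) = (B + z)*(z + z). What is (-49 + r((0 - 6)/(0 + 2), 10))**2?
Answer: 8281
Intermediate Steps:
r(B, z) = 2*z*(B + z) (r(B, z) = (B + z)*(2*z) = 2*z*(B + z))
(-49 + r((0 - 6)/(0 + 2), 10))**2 = (-49 + 2*10*((0 - 6)/(0 + 2) + 10))**2 = (-49 + 2*10*(-6/2 + 10))**2 = (-49 + 2*10*(-6*1/2 + 10))**2 = (-49 + 2*10*(-3 + 10))**2 = (-49 + 2*10*7)**2 = (-49 + 140)**2 = 91**2 = 8281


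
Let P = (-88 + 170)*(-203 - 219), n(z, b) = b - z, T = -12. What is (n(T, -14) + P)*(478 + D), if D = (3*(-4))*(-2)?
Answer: -17372212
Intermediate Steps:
P = -34604 (P = 82*(-422) = -34604)
D = 24 (D = -12*(-2) = 24)
(n(T, -14) + P)*(478 + D) = ((-14 - 1*(-12)) - 34604)*(478 + 24) = ((-14 + 12) - 34604)*502 = (-2 - 34604)*502 = -34606*502 = -17372212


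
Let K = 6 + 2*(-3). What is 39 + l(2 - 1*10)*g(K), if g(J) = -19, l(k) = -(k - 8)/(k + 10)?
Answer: -113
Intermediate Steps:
l(k) = -(-8 + k)/(10 + k)
K = 0 (K = 6 - 6 = 0)
39 + l(2 - 1*10)*g(K) = 39 + ((8 - (2 - 1*10))/(10 + (2 - 1*10)))*(-19) = 39 + ((8 - (2 - 10))/(10 + (2 - 10)))*(-19) = 39 + ((8 - 1*(-8))/(10 - 8))*(-19) = 39 + ((8 + 8)/2)*(-19) = 39 + ((½)*16)*(-19) = 39 + 8*(-19) = 39 - 152 = -113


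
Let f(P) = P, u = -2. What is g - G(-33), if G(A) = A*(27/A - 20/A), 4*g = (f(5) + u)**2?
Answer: -19/4 ≈ -4.7500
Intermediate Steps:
g = 9/4 (g = (5 - 2)**2/4 = (1/4)*3**2 = (1/4)*9 = 9/4 ≈ 2.2500)
G(A) = 7 (G(A) = A*(7/A) = 7)
g - G(-33) = 9/4 - 1*7 = 9/4 - 7 = -19/4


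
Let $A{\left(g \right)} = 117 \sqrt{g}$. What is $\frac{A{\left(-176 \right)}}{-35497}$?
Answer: $- \frac{468 i \sqrt{11}}{35497} \approx - 0.043727 i$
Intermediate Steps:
$\frac{A{\left(-176 \right)}}{-35497} = \frac{117 \sqrt{-176}}{-35497} = 117 \cdot 4 i \sqrt{11} \left(- \frac{1}{35497}\right) = 468 i \sqrt{11} \left(- \frac{1}{35497}\right) = - \frac{468 i \sqrt{11}}{35497}$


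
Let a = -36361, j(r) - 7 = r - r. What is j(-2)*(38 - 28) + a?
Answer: -36291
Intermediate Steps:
j(r) = 7 (j(r) = 7 + (r - r) = 7 + 0 = 7)
j(-2)*(38 - 28) + a = 7*(38 - 28) - 36361 = 7*10 - 36361 = 70 - 36361 = -36291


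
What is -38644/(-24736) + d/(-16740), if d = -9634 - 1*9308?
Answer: 23238539/8626680 ≈ 2.6938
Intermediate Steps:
d = -18942 (d = -9634 - 9308 = -18942)
-38644/(-24736) + d/(-16740) = -38644/(-24736) - 18942/(-16740) = -38644*(-1/24736) - 18942*(-1/16740) = 9661/6184 + 3157/2790 = 23238539/8626680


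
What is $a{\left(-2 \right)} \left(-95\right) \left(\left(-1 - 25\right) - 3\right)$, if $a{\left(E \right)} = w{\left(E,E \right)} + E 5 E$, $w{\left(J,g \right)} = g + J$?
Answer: $44080$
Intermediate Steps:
$w{\left(J,g \right)} = J + g$
$a{\left(E \right)} = 2 E + 5 E^{2}$ ($a{\left(E \right)} = \left(E + E\right) + E 5 E = 2 E + 5 E^{2}$)
$a{\left(-2 \right)} \left(-95\right) \left(\left(-1 - 25\right) - 3\right) = - 2 \left(2 + 5 \left(-2\right)\right) \left(-95\right) \left(\left(-1 - 25\right) - 3\right) = - 2 \left(2 - 10\right) \left(-95\right) \left(-26 - 3\right) = \left(-2\right) \left(-8\right) \left(-95\right) \left(-29\right) = 16 \left(-95\right) \left(-29\right) = \left(-1520\right) \left(-29\right) = 44080$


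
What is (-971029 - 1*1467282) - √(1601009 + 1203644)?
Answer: -2438311 - √2804653 ≈ -2.4400e+6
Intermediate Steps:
(-971029 - 1*1467282) - √(1601009 + 1203644) = (-971029 - 1467282) - √2804653 = -2438311 - √2804653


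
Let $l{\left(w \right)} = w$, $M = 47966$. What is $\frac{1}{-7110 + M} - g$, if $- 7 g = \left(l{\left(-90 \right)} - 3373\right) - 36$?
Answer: $- \frac{142955137}{285992} \approx -499.86$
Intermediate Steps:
$g = \frac{3499}{7}$ ($g = - \frac{\left(-90 - 3373\right) - 36}{7} = - \frac{-3463 - 36}{7} = \left(- \frac{1}{7}\right) \left(-3499\right) = \frac{3499}{7} \approx 499.86$)
$\frac{1}{-7110 + M} - g = \frac{1}{-7110 + 47966} - \frac{3499}{7} = \frac{1}{40856} - \frac{3499}{7} = - \frac{142955137}{285992}$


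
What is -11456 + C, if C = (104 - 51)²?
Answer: -8647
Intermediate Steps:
C = 2809 (C = 53² = 2809)
-11456 + C = -11456 + 2809 = -8647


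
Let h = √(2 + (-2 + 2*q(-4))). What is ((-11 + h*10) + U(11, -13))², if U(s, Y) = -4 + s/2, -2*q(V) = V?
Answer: 441/4 ≈ 110.25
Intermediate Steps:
q(V) = -V/2
h = 2 (h = √(2 + (-2 + 2*(-½*(-4)))) = √(2 + (-2 + 2*2)) = √(2 + (-2 + 4)) = √(2 + 2) = √4 = 2)
U(s, Y) = -4 + s/2 (U(s, Y) = -4 + s*(½) = -4 + s/2)
((-11 + h*10) + U(11, -13))² = ((-11 + 2*10) + (-4 + (½)*11))² = ((-11 + 20) + (-4 + 11/2))² = (9 + 3/2)² = (21/2)² = 441/4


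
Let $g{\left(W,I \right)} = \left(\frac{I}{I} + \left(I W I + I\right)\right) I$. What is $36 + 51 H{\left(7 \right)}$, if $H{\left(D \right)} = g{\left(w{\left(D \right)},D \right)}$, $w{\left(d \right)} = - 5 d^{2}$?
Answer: $-4282893$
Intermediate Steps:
$g{\left(W,I \right)} = I \left(1 + I + W I^{2}\right)$ ($g{\left(W,I \right)} = \left(1 + \left(W I^{2} + I\right)\right) I = \left(1 + \left(I + W I^{2}\right)\right) I = \left(1 + I + W I^{2}\right) I = I \left(1 + I + W I^{2}\right)$)
$H{\left(D \right)} = D \left(1 + D - 5 D^{4}\right)$ ($H{\left(D \right)} = D \left(1 + D + - 5 D^{2} D^{2}\right) = D \left(1 + D - 5 D^{4}\right)$)
$36 + 51 H{\left(7 \right)} = 36 + 51 \cdot 7 \left(1 + 7 - 5 \cdot 7^{4}\right) = 36 + 51 \cdot 7 \left(1 + 7 - 12005\right) = 36 + 51 \cdot 7 \left(-11997\right) = 36 + 51 \left(-83979\right) = 36 - 4282929 = -4282893$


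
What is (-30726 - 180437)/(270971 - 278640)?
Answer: 211163/7669 ≈ 27.535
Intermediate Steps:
(-30726 - 180437)/(270971 - 278640) = -211163/(-7669) = -211163*(-1/7669) = 211163/7669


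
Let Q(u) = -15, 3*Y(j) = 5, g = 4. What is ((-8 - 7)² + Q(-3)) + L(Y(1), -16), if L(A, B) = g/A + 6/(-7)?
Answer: 7404/35 ≈ 211.54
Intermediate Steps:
Y(j) = 5/3 (Y(j) = (⅓)*5 = 5/3)
L(A, B) = -6/7 + 4/A (L(A, B) = 4/A + 6/(-7) = 4/A + 6*(-⅐) = 4/A - 6/7 = -6/7 + 4/A)
((-8 - 7)² + Q(-3)) + L(Y(1), -16) = ((-8 - 7)² - 15) + (-6/7 + 4/(5/3)) = ((-15)² - 15) + (-6/7 + 4*(⅗)) = (225 - 15) + (-6/7 + 12/5) = 210 + 54/35 = 7404/35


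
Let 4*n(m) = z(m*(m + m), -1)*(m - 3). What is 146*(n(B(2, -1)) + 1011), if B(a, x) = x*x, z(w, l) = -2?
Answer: 147752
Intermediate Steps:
B(a, x) = x²
n(m) = 3/2 - m/2 (n(m) = (-2*(m - 3))/4 = (-2*(-3 + m))/4 = (6 - 2*m)/4 = 3/2 - m/2)
146*(n(B(2, -1)) + 1011) = 146*((3/2 - ½*(-1)²) + 1011) = 146*((3/2 - ½*1) + 1011) = 146*((3/2 - ½) + 1011) = 146*(1 + 1011) = 146*1012 = 147752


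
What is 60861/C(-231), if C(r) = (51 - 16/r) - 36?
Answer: 14058891/3481 ≈ 4038.8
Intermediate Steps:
C(r) = 15 - 16/r
60861/C(-231) = 60861/(15 - 16/(-231)) = 60861/(15 - 16*(-1/231)) = 60861/(15 + 16/231) = 60861/(3481/231) = 60861*(231/3481) = 14058891/3481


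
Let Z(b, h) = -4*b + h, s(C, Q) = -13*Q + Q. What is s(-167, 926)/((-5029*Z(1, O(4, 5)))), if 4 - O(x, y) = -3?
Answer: 3704/5029 ≈ 0.73653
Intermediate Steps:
O(x, y) = 7 (O(x, y) = 4 - 1*(-3) = 4 + 3 = 7)
s(C, Q) = -12*Q
Z(b, h) = h - 4*b
s(-167, 926)/((-5029*Z(1, O(4, 5)))) = (-12*926)/((-5029*(7 - 4*1))) = -11112*(-1/(5029*(7 - 4))) = -11112/((-5029*3)) = -11112/(-15087) = -11112*(-1/15087) = 3704/5029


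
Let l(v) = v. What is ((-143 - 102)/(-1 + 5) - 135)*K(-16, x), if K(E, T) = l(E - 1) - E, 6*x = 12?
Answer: 785/4 ≈ 196.25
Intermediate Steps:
x = 2 (x = (⅙)*12 = 2)
K(E, T) = -1 (K(E, T) = (E - 1) - E = (-1 + E) - E = -1)
((-143 - 102)/(-1 + 5) - 135)*K(-16, x) = ((-143 - 102)/(-1 + 5) - 135)*(-1) = (-245/4 - 135)*(-1) = -785/4*(-1) = 785/4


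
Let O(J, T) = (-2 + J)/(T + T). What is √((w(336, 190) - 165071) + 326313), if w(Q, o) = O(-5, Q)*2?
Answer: √23218845/12 ≈ 401.55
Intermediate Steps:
O(J, T) = (-2 + J)/(2*T) (O(J, T) = (-2 + J)/((2*T)) = (-2 + J)*(1/(2*T)) = (-2 + J)/(2*T))
w(Q, o) = -7/Q (w(Q, o) = ((-2 - 5)/(2*Q))*2 = ((½)*(-7)/Q)*2 = -7/(2*Q)*2 = -7/Q)
√((w(336, 190) - 165071) + 326313) = √((-7/336 - 165071) + 326313) = √((-7*1/336 - 165071) + 326313) = √((-1/48 - 165071) + 326313) = √(-7923409/48 + 326313) = √(7739615/48) = √23218845/12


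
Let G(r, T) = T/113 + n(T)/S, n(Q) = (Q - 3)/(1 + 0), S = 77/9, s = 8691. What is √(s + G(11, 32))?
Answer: 2*√164562769987/8701 ≈ 93.245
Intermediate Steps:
S = 77/9 (S = 77*(⅑) = 77/9 ≈ 8.5556)
n(Q) = -3 + Q (n(Q) = (-3 + Q)/1 = (-3 + Q)*1 = -3 + Q)
G(r, T) = -27/77 + 1094*T/8701 (G(r, T) = T/113 + (-3 + T)/(77/9) = T*(1/113) + (-3 + T)*(9/77) = T/113 + (-27/77 + 9*T/77) = -27/77 + 1094*T/8701)
√(s + G(11, 32)) = √(8691 + (-27/77 + (1094/8701)*32)) = √(8691 + (-27/77 + 35008/8701)) = √(8691 + 31957/8701) = √(75652348/8701) = 2*√164562769987/8701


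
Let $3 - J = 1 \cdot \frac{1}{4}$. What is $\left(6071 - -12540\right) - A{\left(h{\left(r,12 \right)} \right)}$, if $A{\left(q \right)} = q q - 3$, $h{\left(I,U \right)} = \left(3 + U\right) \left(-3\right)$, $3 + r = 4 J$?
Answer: $16589$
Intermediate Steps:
$J = \frac{11}{4}$ ($J = 3 - 1 \cdot \frac{1}{4} = 3 - \frac{1}{4} = \frac{11}{4} \approx 2.75$)
$r = 8$ ($r = -3 + 4 \cdot \frac{11}{4} = -3 + 11 = 8$)
$h{\left(I,U \right)} = -9 - 3 U$
$A{\left(q \right)} = -3 + q^{2}$ ($A{\left(q \right)} = q^{2} - 3 = -3 + q^{2}$)
$\left(6071 - -12540\right) - A{\left(h{\left(r,12 \right)} \right)} = \left(6071 - -12540\right) - \left(-3 + \left(-9 - 36\right)^{2}\right) = \left(6071 + 12540\right) - \left(-3 + \left(-9 - 36\right)^{2}\right) = 18611 - \left(-3 + \left(-45\right)^{2}\right) = 18611 - \left(-3 + 2025\right) = 18611 - 2022 = 16589$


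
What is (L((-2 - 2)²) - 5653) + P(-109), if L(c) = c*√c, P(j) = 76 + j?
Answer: -5622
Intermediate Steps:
L(c) = c^(3/2)
(L((-2 - 2)²) - 5653) + P(-109) = (((-2 - 2)²)^(3/2) - 5653) + (76 - 109) = (((-4)²)^(3/2) - 5653) - 33 = (16^(3/2) - 5653) - 33 = (64 - 5653) - 33 = -5589 - 33 = -5622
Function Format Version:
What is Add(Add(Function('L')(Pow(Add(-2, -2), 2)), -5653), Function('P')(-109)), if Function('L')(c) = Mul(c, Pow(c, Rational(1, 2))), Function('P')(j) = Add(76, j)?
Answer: -5622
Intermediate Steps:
Function('L')(c) = Pow(c, Rational(3, 2))
Add(Add(Function('L')(Pow(Add(-2, -2), 2)), -5653), Function('P')(-109)) = Add(Add(Pow(Pow(Add(-2, -2), 2), Rational(3, 2)), -5653), Add(76, -109)) = Add(Add(Pow(Pow(-4, 2), Rational(3, 2)), -5653), -33) = Add(Add(Pow(16, Rational(3, 2)), -5653), -33) = Add(Add(64, -5653), -33) = Add(-5589, -33) = -5622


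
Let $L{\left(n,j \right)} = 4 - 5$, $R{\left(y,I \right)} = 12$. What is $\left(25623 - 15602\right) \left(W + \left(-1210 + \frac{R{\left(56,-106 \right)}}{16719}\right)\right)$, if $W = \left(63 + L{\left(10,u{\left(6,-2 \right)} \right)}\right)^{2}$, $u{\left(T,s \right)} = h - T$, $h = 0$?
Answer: $\frac{147101125006}{5573} \approx 2.6395 \cdot 10^{7}$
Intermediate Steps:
$u{\left(T,s \right)} = - T$ ($u{\left(T,s \right)} = 0 - T = - T$)
$L{\left(n,j \right)} = -1$
$W = 3844$ ($W = \left(63 - 1\right)^{2} = 62^{2} = 3844$)
$\left(25623 - 15602\right) \left(W + \left(-1210 + \frac{R{\left(56,-106 \right)}}{16719}\right)\right) = \left(25623 - 15602\right) \left(3844 - \left(1210 - \frac{12}{16719}\right)\right) = 10021 \left(3844 + \left(-1210 + 12 \cdot \frac{1}{16719}\right)\right) = 10021 \left(3844 + \left(-1210 + \frac{4}{5573}\right)\right) = 10021 \left(3844 - \frac{6743326}{5573}\right) = 10021 \cdot \frac{14679286}{5573} = \frac{147101125006}{5573}$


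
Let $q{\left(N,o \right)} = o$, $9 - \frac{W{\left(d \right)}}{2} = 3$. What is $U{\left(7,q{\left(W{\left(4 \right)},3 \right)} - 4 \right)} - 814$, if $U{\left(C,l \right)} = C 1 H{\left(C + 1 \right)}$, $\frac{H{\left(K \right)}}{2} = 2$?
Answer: $-786$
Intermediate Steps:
$W{\left(d \right)} = 12$ ($W{\left(d \right)} = 18 - 6 = 12$)
$H{\left(K \right)} = 4$ ($H{\left(K \right)} = 2 \cdot 2 = 4$)
$U{\left(C,l \right)} = 4 C$ ($U{\left(C,l \right)} = C 1 \cdot 4 = C 4 = 4 C$)
$U{\left(7,q{\left(W{\left(4 \right)},3 \right)} - 4 \right)} - 814 = 4 \cdot 7 - 814 = 28 - 814 = -786$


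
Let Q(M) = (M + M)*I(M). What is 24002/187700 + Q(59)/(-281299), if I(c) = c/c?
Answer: 3364794999/26399911150 ≈ 0.12745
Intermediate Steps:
I(c) = 1
Q(M) = 2*M (Q(M) = (M + M)*1 = (2*M)*1 = 2*M)
24002/187700 + Q(59)/(-281299) = 24002/187700 + (2*59)/(-281299) = 24002*(1/187700) + 118*(-1/281299) = 12001/93850 - 118/281299 = 3364794999/26399911150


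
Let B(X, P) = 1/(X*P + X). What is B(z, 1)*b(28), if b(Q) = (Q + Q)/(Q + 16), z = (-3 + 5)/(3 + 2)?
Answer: 35/22 ≈ 1.5909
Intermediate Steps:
z = 2/5 ≈ 0.40000
b(Q) = 2*Q/(16 + Q) (b(Q) = (2*Q)/(16 + Q) = 2*Q/(16 + Q))
B(X, P) = 1/(X + P*X) (B(X, P) = 1/(P*X + X) = 1/(X + P*X))
B(z, 1)*b(28) = (1/((2/5)*(1 + 1)))*(2*28/(16 + 28)) = ((5/2)/2)*(2*28/44) = ((5/2)*(1/2))*(2*28*(1/44)) = (5/4)*(14/11) = 35/22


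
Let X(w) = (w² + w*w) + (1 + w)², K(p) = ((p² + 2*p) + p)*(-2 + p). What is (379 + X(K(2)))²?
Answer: 144400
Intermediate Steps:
K(p) = (-2 + p)*(p² + 3*p) (K(p) = (p² + 3*p)*(-2 + p) = (-2 + p)*(p² + 3*p))
X(w) = (1 + w)² + 2*w² (X(w) = (w² + w²) + (1 + w)² = 2*w² + (1 + w)² = (1 + w)² + 2*w²)
(379 + X(K(2)))² = (379 + ((1 + 2*(-6 + 2 + 2²))² + 2*(2*(-6 + 2 + 2²))²))² = (379 + ((1 + 2*(-6 + 2 + 4))² + 2*(2*(-6 + 2 + 4))²))² = (379 + ((1 + 2*0)² + 2*(2*0)²))² = (379 + ((1 + 0)² + 2*0²))² = (379 + (1² + 2*0))² = (379 + (1 + 0))² = (379 + 1)² = 380² = 144400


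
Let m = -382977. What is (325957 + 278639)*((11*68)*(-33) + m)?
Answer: -246470209956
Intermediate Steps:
(325957 + 278639)*((11*68)*(-33) + m) = (325957 + 278639)*((11*68)*(-33) - 382977) = 604596*(748*(-33) - 382977) = 604596*(-24684 - 382977) = 604596*(-407661) = -246470209956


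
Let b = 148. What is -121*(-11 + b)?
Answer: -16577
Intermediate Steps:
-121*(-11 + b) = -121*(-11 + 148) = -121*137 = -16577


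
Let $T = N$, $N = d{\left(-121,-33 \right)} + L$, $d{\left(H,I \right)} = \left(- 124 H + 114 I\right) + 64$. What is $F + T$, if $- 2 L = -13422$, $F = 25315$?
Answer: $43332$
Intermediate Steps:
$d{\left(H,I \right)} = 64 - 124 H + 114 I$
$L = 6711$ ($L = \left(- \frac{1}{2}\right) \left(-13422\right) = 6711$)
$N = 18017$ ($N = \left(64 - -15004 + 114 \left(-33\right)\right) + 6711 = \left(64 + 15004 - 3762\right) + 6711 = 11306 + 6711 = 18017$)
$T = 18017$
$F + T = 25315 + 18017 = 43332$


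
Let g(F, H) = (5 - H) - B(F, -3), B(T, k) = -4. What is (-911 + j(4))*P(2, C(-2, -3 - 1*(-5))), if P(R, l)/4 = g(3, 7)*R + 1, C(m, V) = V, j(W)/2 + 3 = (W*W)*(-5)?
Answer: -21540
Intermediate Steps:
j(W) = -6 - 10*W**2 (j(W) = -6 + 2*((W*W)*(-5)) = -6 + 2*(W**2*(-5)) = -6 + 2*(-5*W**2) = -6 - 10*W**2)
g(F, H) = 9 - H (g(F, H) = (5 - H) - 1*(-4) = (5 - H) + 4 = 9 - H)
P(R, l) = 4 + 8*R (P(R, l) = 4*((9 - 1*7)*R + 1) = 4*((9 - 7)*R + 1) = 4*(2*R + 1) = 4*(1 + 2*R) = 4 + 8*R)
(-911 + j(4))*P(2, C(-2, -3 - 1*(-5))) = (-911 + (-6 - 10*4**2))*(4 + 8*2) = (-911 + (-6 - 10*16))*(4 + 16) = (-911 + (-6 - 160))*20 = (-911 - 166)*20 = -1077*20 = -21540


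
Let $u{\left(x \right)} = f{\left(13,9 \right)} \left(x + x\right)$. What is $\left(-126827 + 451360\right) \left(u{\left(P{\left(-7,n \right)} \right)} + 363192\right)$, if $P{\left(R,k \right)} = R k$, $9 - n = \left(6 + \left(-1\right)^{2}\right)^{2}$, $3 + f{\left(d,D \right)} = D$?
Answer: $118958220216$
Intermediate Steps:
$f{\left(d,D \right)} = -3 + D$
$n = -40$ ($n = 9 - \left(6 + \left(-1\right)^{2}\right)^{2} = 9 - \left(6 + 1\right)^{2} = 9 - 7^{2} = 9 - 49 = -40$)
$u{\left(x \right)} = 12 x$ ($u{\left(x \right)} = \left(-3 + 9\right) \left(x + x\right) = 6 \cdot 2 x = 12 x$)
$\left(-126827 + 451360\right) \left(u{\left(P{\left(-7,n \right)} \right)} + 363192\right) = \left(-126827 + 451360\right) \left(12 \left(\left(-7\right) \left(-40\right)\right) + 363192\right) = 324533 \left(12 \cdot 280 + 363192\right) = 324533 \left(3360 + 363192\right) = 324533 \cdot 366552 = 118958220216$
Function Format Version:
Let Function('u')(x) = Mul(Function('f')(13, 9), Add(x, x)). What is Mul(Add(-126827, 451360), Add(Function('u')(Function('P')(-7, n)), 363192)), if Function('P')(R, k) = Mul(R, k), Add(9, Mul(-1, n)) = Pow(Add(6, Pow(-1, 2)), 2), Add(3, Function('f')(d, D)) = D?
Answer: 118958220216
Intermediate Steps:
Function('f')(d, D) = Add(-3, D)
n = -40 (n = Add(9, Mul(-1, Pow(Add(6, Pow(-1, 2)), 2))) = Add(9, Mul(-1, Pow(Add(6, 1), 2))) = Add(9, Mul(-1, Pow(7, 2))) = Add(9, Mul(-1, 49)) = Add(9, -49) = -40)
Function('u')(x) = Mul(12, x) (Function('u')(x) = Mul(Add(-3, 9), Add(x, x)) = Mul(6, Mul(2, x)) = Mul(12, x))
Mul(Add(-126827, 451360), Add(Function('u')(Function('P')(-7, n)), 363192)) = Mul(Add(-126827, 451360), Add(Mul(12, Mul(-7, -40)), 363192)) = Mul(324533, Add(Mul(12, 280), 363192)) = Mul(324533, Add(3360, 363192)) = Mul(324533, 366552) = 118958220216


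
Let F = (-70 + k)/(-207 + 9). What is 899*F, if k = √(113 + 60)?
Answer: 31465/99 - 899*√173/198 ≈ 258.11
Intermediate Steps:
k = √173 ≈ 13.153
F = 35/99 - √173/198 (F = (-70 + √173)/(-207 + 9) = (-70 + √173)/(-198) = (-70 + √173)*(-1/198) = 35/99 - √173/198 ≈ 0.28711)
899*F = 899*(35/99 - √173/198) = 31465/99 - 899*√173/198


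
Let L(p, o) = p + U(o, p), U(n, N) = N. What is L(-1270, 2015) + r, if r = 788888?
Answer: 786348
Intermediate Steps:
L(p, o) = 2*p (L(p, o) = p + p = 2*p)
L(-1270, 2015) + r = 2*(-1270) + 788888 = -2540 + 788888 = 786348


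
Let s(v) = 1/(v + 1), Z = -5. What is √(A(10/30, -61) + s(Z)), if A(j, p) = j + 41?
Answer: √1479/6 ≈ 6.4096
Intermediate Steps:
s(v) = 1/(1 + v)
A(j, p) = 41 + j
√(A(10/30, -61) + s(Z)) = √((41 + 10/30) + 1/(1 - 5)) = √((41 + 10*(1/30)) + 1/(-4)) = √((41 + ⅓) - ¼) = √(124/3 - ¼) = √(493/12) = √1479/6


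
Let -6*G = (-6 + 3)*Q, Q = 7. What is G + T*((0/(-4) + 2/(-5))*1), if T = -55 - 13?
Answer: 307/10 ≈ 30.700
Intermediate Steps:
G = 7/2 (G = -(-6 + 3)*7/6 = -(-1)*7/2 = -⅙*(-21) = 7/2 ≈ 3.5000)
T = -68
G + T*((0/(-4) + 2/(-5))*1) = 7/2 - 68*(0/(-4) + 2/(-5)) = 7/2 - 68*(0*(-¼) + 2*(-⅕)) = 7/2 - 68*(0 - ⅖) = 7/2 - (-136)/5 = 7/2 - 68*(-⅖) = 7/2 + 136/5 = 307/10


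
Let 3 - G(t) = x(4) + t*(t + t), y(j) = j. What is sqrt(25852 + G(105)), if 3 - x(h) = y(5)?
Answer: 9*sqrt(47) ≈ 61.701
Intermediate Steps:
x(h) = -2 (x(h) = 3 - 1*5 = 3 - 5 = -2)
G(t) = 5 - 2*t**2 (G(t) = 3 - (-2 + t*(t + t)) = 3 - (-2 + t*(2*t)) = 3 - (-2 + 2*t**2) = 3 + (2 - 2*t**2) = 5 - 2*t**2)
sqrt(25852 + G(105)) = sqrt(25852 + (5 - 2*105**2)) = sqrt(25852 + (5 - 2*11025)) = sqrt(25852 + (5 - 22050)) = sqrt(25852 - 22045) = sqrt(3807) = 9*sqrt(47)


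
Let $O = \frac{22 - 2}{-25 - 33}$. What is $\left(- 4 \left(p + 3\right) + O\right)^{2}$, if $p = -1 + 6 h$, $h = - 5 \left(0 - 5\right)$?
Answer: $\frac{311240164}{841} \approx 3.7008 \cdot 10^{5}$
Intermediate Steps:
$h = 25$ ($h = \left(-5\right) \left(-5\right) = 25$)
$p = 149$ ($p = -1 + 6 \cdot 25 = -1 + 150 = 149$)
$O = - \frac{10}{29}$ ($O = \frac{20}{-58} = 20 \left(- \frac{1}{58}\right) = - \frac{10}{29} \approx -0.34483$)
$\left(- 4 \left(p + 3\right) + O\right)^{2} = \left(- 4 \left(149 + 3\right) - \frac{10}{29}\right)^{2} = \left(\left(-4\right) 152 - \frac{10}{29}\right)^{2} = \left(-608 - \frac{10}{29}\right)^{2} = \left(- \frac{17642}{29}\right)^{2} = \frac{311240164}{841}$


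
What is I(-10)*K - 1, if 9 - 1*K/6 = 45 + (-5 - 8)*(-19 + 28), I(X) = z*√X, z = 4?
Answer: -1 + 1944*I*√10 ≈ -1.0 + 6147.5*I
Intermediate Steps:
I(X) = 4*√X
K = 486 (K = 54 - 6*(45 + (-5 - 8)*(-19 + 28)) = 54 - 6*(45 - 13*9) = 54 - 6*(45 - 117) = 54 - 6*(-72) = 54 + 432 = 486)
I(-10)*K - 1 = (4*√(-10))*486 - 1 = (4*(I*√10))*486 - 1 = (4*I*√10)*486 - 1 = 1944*I*√10 - 1 = -1 + 1944*I*√10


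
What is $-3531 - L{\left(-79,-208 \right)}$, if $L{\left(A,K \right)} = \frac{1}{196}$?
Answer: $- \frac{692077}{196} \approx -3531.0$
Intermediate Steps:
$L{\left(A,K \right)} = \frac{1}{196}$
$-3531 - L{\left(-79,-208 \right)} = -3531 - \frac{1}{196} = - \frac{692077}{196}$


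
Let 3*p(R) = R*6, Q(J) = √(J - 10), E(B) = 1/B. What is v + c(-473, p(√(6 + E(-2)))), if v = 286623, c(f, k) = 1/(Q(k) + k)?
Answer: (1 + 286623*√22 + 286623*√(-10 + √22))/(√22 + I*√(10 - √22)) ≈ 2.8662e+5 - 0.084351*I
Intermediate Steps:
Q(J) = √(-10 + J)
p(R) = 2*R (p(R) = (R*6)/3 = (6*R)/3 = 2*R)
c(f, k) = 1/(k + √(-10 + k)) (c(f, k) = 1/(√(-10 + k) + k) = 1/(k + √(-10 + k)))
v + c(-473, p(√(6 + E(-2)))) = 286623 + 1/(2*√(6 + 1/(-2)) + √(-10 + 2*√(6 + 1/(-2)))) = 286623 + 1/(2*√(6 - ½) + √(-10 + 2*√(6 - ½))) = 286623 + 1/(2*√(11/2) + √(-10 + 2*√(11/2))) = 286623 + 1/(2*(√22/2) + √(-10 + 2*(√22/2))) = 286623 + 1/(√22 + √(-10 + √22))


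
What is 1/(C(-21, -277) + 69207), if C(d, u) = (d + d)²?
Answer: 1/70971 ≈ 1.4090e-5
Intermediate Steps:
C(d, u) = 4*d² (C(d, u) = (2*d)² = 4*d²)
1/(C(-21, -277) + 69207) = 1/(4*(-21)² + 69207) = 1/(4*441 + 69207) = 1/(1764 + 69207) = 1/70971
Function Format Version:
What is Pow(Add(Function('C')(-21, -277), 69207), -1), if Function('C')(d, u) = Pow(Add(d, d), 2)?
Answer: Rational(1, 70971) ≈ 1.4090e-5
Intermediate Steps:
Function('C')(d, u) = Mul(4, Pow(d, 2)) (Function('C')(d, u) = Pow(Mul(2, d), 2) = Mul(4, Pow(d, 2)))
Pow(Add(Function('C')(-21, -277), 69207), -1) = Pow(Add(Mul(4, Pow(-21, 2)), 69207), -1) = Pow(Add(Mul(4, 441), 69207), -1) = Pow(Add(1764, 69207), -1) = Pow(70971, -1) = Rational(1, 70971)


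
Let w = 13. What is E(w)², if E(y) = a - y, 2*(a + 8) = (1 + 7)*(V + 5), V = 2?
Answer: 49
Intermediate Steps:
a = 20 (a = -8 + ((1 + 7)*(2 + 5))/2 = -8 + (8*7)/2 = -8 + (½)*56 = -8 + 28 = 20)
E(y) = 20 - y
E(w)² = (20 - 1*13)² = (20 - 13)² = 7² = 49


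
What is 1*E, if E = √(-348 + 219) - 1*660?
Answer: -660 + I*√129 ≈ -660.0 + 11.358*I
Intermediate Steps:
E = -660 + I*√129 (E = √(-129) - 660 = I*√129 - 660 = -660 + I*√129 ≈ -660.0 + 11.358*I)
1*E = 1*(-660 + I*√129) = -660 + I*√129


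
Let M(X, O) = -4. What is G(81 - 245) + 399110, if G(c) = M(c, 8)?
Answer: 399106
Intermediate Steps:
G(c) = -4
G(81 - 245) + 399110 = -4 + 399110 = 399106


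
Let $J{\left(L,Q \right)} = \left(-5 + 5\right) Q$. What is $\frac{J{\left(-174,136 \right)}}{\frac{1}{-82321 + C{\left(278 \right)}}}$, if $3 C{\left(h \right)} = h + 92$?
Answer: $0$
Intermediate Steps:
$C{\left(h \right)} = \frac{92}{3} + \frac{h}{3}$ ($C{\left(h \right)} = \frac{h + 92}{3} = \frac{92 + h}{3} = \frac{92}{3} + \frac{h}{3}$)
$J{\left(L,Q \right)} = 0$ ($J{\left(L,Q \right)} = 0 Q = 0$)
$\frac{J{\left(-174,136 \right)}}{\frac{1}{-82321 + C{\left(278 \right)}}} = \frac{0}{\frac{1}{-82321 + \left(\frac{92}{3} + \frac{1}{3} \cdot 278\right)}} = \frac{0}{\frac{1}{-82321 + \left(\frac{92}{3} + \frac{278}{3}\right)}} = \frac{0}{\frac{1}{-82321 + \frac{370}{3}}} = \frac{0}{\frac{1}{- \frac{246593}{3}}} = \frac{0}{- \frac{3}{246593}} = 0 \left(- \frac{246593}{3}\right) = 0$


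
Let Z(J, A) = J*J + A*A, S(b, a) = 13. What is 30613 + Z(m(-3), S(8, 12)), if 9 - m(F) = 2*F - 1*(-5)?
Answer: 30882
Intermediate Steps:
m(F) = 4 - 2*F (m(F) = 9 - (2*F - 1*(-5)) = 9 - (2*F + 5) = 9 - (5 + 2*F) = 9 + (-5 - 2*F) = 4 - 2*F)
Z(J, A) = A² + J² (Z(J, A) = J² + A² = A² + J²)
30613 + Z(m(-3), S(8, 12)) = 30613 + (13² + (4 - 2*(-3))²) = 30613 + (169 + (4 + 6)²) = 30613 + (169 + 10²) = 30613 + (169 + 100) = 30613 + 269 = 30882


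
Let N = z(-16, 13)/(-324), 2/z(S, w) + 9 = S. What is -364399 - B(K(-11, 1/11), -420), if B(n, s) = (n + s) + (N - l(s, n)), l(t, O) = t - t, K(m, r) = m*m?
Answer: -1474605001/4050 ≈ -3.6410e+5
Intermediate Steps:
K(m, r) = m**2
z(S, w) = 2/(-9 + S)
l(t, O) = 0
N = 1/4050 (N = (2/(-9 - 16))/(-324) = (2/(-25))*(-1/324) = (2*(-1/25))*(-1/324) = -2/25*(-1/324) = 1/4050 ≈ 0.00024691)
B(n, s) = 1/4050 + n + s (B(n, s) = (n + s) + (1/4050 - 1*0) = (n + s) + (1/4050 + 0) = (n + s) + 1/4050 = 1/4050 + n + s)
-364399 - B(K(-11, 1/11), -420) = -364399 - (1/4050 + (-11)**2 - 420) = -364399 - (1/4050 + 121 - 420) = -364399 - 1*(-1210949/4050) = -364399 + 1210949/4050 = -1474605001/4050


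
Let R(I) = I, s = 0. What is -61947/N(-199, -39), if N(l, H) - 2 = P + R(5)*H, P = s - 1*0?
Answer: 61947/193 ≈ 320.97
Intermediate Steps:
P = 0 (P = 0 - 1*0 = 0 + 0 = 0)
N(l, H) = 2 + 5*H (N(l, H) = 2 + (0 + 5*H) = 2 + 5*H)
-61947/N(-199, -39) = -61947/(2 + 5*(-39)) = -61947/(2 - 195) = -61947/(-193) = -61947*(-1/193) = 61947/193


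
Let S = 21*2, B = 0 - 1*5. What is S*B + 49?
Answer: -161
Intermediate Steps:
B = -5 (B = 0 - 5 = -5)
S = 42
S*B + 49 = 42*(-5) + 49 = -210 + 49 = -161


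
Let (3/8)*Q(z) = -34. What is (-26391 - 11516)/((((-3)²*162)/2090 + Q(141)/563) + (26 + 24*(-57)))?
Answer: 66906044535/2367689669 ≈ 28.258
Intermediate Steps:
Q(z) = -272/3 (Q(z) = (8/3)*(-34) = -272/3)
(-26391 - 11516)/((((-3)²*162)/2090 + Q(141)/563) + (26 + 24*(-57))) = (-26391 - 11516)/((((-3)²*162)/2090 - 272/3/563) + (26 + 24*(-57))) = -37907/(((9*162)*(1/2090) - 272/3*1/563) + (26 - 1368)) = -37907/((1458*(1/2090) - 272/1689) - 1342) = -37907/((729/1045 - 272/1689) - 1342) = -37907/(947041/1765005 - 1342) = -37907/(-2367689669/1765005) = -37907*(-1765005/2367689669) = 66906044535/2367689669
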